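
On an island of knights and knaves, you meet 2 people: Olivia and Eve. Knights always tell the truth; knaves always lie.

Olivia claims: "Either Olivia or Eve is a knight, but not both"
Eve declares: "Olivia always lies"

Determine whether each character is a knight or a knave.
Olivia is a knight.
Eve is a knave.

Verification:
- Olivia (knight) says "Either Olivia or Eve is a knight, but not both" - this is TRUE because Olivia is a knight and Eve is a knave.
- Eve (knave) says "Olivia always lies" - this is FALSE (a lie) because Olivia is a knight.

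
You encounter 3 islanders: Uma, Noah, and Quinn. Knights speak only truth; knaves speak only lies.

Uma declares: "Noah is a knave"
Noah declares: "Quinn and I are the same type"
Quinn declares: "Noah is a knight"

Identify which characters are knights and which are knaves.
Uma is a knave.
Noah is a knight.
Quinn is a knight.

Verification:
- Uma (knave) says "Noah is a knave" - this is FALSE (a lie) because Noah is a knight.
- Noah (knight) says "Quinn and I are the same type" - this is TRUE because Noah is a knight and Quinn is a knight.
- Quinn (knight) says "Noah is a knight" - this is TRUE because Noah is a knight.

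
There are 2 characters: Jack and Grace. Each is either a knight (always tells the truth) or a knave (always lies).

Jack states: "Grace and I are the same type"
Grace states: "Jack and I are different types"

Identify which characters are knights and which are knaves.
Jack is a knave.
Grace is a knight.

Verification:
- Jack (knave) says "Grace and I are the same type" - this is FALSE (a lie) because Jack is a knave and Grace is a knight.
- Grace (knight) says "Jack and I are different types" - this is TRUE because Grace is a knight and Jack is a knave.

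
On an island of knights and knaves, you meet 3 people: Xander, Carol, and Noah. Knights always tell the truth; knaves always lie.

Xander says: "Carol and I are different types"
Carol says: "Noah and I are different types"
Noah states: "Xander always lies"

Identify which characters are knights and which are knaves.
Xander is a knight.
Carol is a knave.
Noah is a knave.

Verification:
- Xander (knight) says "Carol and I are different types" - this is TRUE because Xander is a knight and Carol is a knave.
- Carol (knave) says "Noah and I are different types" - this is FALSE (a lie) because Carol is a knave and Noah is a knave.
- Noah (knave) says "Xander always lies" - this is FALSE (a lie) because Xander is a knight.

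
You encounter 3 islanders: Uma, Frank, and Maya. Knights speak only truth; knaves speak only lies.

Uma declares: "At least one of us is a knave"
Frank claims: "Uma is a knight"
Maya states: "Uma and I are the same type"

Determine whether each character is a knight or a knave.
Uma is a knight.
Frank is a knight.
Maya is a knave.

Verification:
- Uma (knight) says "At least one of us is a knave" - this is TRUE because Maya is a knave.
- Frank (knight) says "Uma is a knight" - this is TRUE because Uma is a knight.
- Maya (knave) says "Uma and I are the same type" - this is FALSE (a lie) because Maya is a knave and Uma is a knight.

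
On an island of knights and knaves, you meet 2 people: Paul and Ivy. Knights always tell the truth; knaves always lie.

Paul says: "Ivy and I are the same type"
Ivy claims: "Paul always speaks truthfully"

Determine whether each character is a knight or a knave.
Paul is a knight.
Ivy is a knight.

Verification:
- Paul (knight) says "Ivy and I are the same type" - this is TRUE because Paul is a knight and Ivy is a knight.
- Ivy (knight) says "Paul always speaks truthfully" - this is TRUE because Paul is a knight.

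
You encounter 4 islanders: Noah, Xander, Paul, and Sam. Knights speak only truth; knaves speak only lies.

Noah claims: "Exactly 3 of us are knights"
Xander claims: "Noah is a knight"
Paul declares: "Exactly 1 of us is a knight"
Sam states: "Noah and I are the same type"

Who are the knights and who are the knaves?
Noah is a knight.
Xander is a knight.
Paul is a knave.
Sam is a knight.

Verification:
- Noah (knight) says "Exactly 3 of us are knights" - this is TRUE because there are 3 knights.
- Xander (knight) says "Noah is a knight" - this is TRUE because Noah is a knight.
- Paul (knave) says "Exactly 1 of us is a knight" - this is FALSE (a lie) because there are 3 knights.
- Sam (knight) says "Noah and I are the same type" - this is TRUE because Sam is a knight and Noah is a knight.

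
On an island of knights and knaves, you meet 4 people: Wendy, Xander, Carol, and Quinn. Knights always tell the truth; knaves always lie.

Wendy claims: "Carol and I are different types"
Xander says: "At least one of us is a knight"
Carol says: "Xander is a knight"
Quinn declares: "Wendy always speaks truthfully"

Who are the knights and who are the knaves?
Wendy is a knave.
Xander is a knave.
Carol is a knave.
Quinn is a knave.

Verification:
- Wendy (knave) says "Carol and I are different types" - this is FALSE (a lie) because Wendy is a knave and Carol is a knave.
- Xander (knave) says "At least one of us is a knight" - this is FALSE (a lie) because no one is a knight.
- Carol (knave) says "Xander is a knight" - this is FALSE (a lie) because Xander is a knave.
- Quinn (knave) says "Wendy always speaks truthfully" - this is FALSE (a lie) because Wendy is a knave.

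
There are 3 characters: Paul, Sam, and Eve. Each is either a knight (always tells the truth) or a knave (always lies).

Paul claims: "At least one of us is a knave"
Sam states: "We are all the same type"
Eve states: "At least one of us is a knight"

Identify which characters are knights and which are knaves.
Paul is a knight.
Sam is a knave.
Eve is a knight.

Verification:
- Paul (knight) says "At least one of us is a knave" - this is TRUE because Sam is a knave.
- Sam (knave) says "We are all the same type" - this is FALSE (a lie) because Paul and Eve are knights and Sam is a knave.
- Eve (knight) says "At least one of us is a knight" - this is TRUE because Paul and Eve are knights.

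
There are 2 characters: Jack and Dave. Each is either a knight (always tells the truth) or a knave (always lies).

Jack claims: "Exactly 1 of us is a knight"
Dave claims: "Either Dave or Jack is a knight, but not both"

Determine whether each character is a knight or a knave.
Jack is a knave.
Dave is a knave.

Verification:
- Jack (knave) says "Exactly 1 of us is a knight" - this is FALSE (a lie) because there are 0 knights.
- Dave (knave) says "Either Dave or Jack is a knight, but not both" - this is FALSE (a lie) because Dave is a knave and Jack is a knave.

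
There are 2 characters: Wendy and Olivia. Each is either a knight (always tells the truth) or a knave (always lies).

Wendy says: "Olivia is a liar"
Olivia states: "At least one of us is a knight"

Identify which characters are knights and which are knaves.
Wendy is a knave.
Olivia is a knight.

Verification:
- Wendy (knave) says "Olivia is a liar" - this is FALSE (a lie) because Olivia is a knight.
- Olivia (knight) says "At least one of us is a knight" - this is TRUE because Olivia is a knight.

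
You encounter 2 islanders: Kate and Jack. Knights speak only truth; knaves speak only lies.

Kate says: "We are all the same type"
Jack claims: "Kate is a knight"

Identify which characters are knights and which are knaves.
Kate is a knight.
Jack is a knight.

Verification:
- Kate (knight) says "We are all the same type" - this is TRUE because Kate and Jack are knights.
- Jack (knight) says "Kate is a knight" - this is TRUE because Kate is a knight.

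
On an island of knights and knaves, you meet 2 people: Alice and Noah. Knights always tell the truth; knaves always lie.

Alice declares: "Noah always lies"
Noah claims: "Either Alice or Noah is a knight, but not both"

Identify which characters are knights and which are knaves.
Alice is a knave.
Noah is a knight.

Verification:
- Alice (knave) says "Noah always lies" - this is FALSE (a lie) because Noah is a knight.
- Noah (knight) says "Either Alice or Noah is a knight, but not both" - this is TRUE because Alice is a knave and Noah is a knight.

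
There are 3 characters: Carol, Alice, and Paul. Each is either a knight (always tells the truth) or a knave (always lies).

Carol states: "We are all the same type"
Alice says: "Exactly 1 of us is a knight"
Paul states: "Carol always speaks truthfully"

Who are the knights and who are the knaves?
Carol is a knave.
Alice is a knight.
Paul is a knave.

Verification:
- Carol (knave) says "We are all the same type" - this is FALSE (a lie) because Alice is a knight and Carol and Paul are knaves.
- Alice (knight) says "Exactly 1 of us is a knight" - this is TRUE because there are 1 knights.
- Paul (knave) says "Carol always speaks truthfully" - this is FALSE (a lie) because Carol is a knave.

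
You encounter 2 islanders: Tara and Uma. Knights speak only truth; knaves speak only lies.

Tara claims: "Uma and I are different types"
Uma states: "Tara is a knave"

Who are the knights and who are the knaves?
Tara is a knight.
Uma is a knave.

Verification:
- Tara (knight) says "Uma and I are different types" - this is TRUE because Tara is a knight and Uma is a knave.
- Uma (knave) says "Tara is a knave" - this is FALSE (a lie) because Tara is a knight.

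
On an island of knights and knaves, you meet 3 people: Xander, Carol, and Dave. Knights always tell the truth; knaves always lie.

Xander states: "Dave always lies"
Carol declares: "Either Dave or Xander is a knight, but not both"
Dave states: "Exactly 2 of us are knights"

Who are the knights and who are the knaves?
Xander is a knave.
Carol is a knight.
Dave is a knight.

Verification:
- Xander (knave) says "Dave always lies" - this is FALSE (a lie) because Dave is a knight.
- Carol (knight) says "Either Dave or Xander is a knight, but not both" - this is TRUE because Dave is a knight and Xander is a knave.
- Dave (knight) says "Exactly 2 of us are knights" - this is TRUE because there are 2 knights.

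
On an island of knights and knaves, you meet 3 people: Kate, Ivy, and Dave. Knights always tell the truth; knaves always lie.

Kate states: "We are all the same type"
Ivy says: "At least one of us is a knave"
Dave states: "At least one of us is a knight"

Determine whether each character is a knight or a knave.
Kate is a knave.
Ivy is a knight.
Dave is a knight.

Verification:
- Kate (knave) says "We are all the same type" - this is FALSE (a lie) because Ivy and Dave are knights and Kate is a knave.
- Ivy (knight) says "At least one of us is a knave" - this is TRUE because Kate is a knave.
- Dave (knight) says "At least one of us is a knight" - this is TRUE because Ivy and Dave are knights.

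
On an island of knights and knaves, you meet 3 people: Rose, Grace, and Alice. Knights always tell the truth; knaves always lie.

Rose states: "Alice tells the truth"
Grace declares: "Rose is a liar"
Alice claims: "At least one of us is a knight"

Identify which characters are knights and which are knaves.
Rose is a knight.
Grace is a knave.
Alice is a knight.

Verification:
- Rose (knight) says "Alice tells the truth" - this is TRUE because Alice is a knight.
- Grace (knave) says "Rose is a liar" - this is FALSE (a lie) because Rose is a knight.
- Alice (knight) says "At least one of us is a knight" - this is TRUE because Rose and Alice are knights.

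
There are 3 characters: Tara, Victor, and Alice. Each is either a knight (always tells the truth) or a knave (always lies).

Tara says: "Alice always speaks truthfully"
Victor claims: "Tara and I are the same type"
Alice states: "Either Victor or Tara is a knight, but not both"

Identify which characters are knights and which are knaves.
Tara is a knight.
Victor is a knave.
Alice is a knight.

Verification:
- Tara (knight) says "Alice always speaks truthfully" - this is TRUE because Alice is a knight.
- Victor (knave) says "Tara and I are the same type" - this is FALSE (a lie) because Victor is a knave and Tara is a knight.
- Alice (knight) says "Either Victor or Tara is a knight, but not both" - this is TRUE because Victor is a knave and Tara is a knight.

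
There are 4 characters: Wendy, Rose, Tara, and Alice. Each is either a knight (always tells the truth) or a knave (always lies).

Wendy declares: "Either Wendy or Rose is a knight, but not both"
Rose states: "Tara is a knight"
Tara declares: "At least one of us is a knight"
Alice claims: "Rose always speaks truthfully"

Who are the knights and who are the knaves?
Wendy is a knave.
Rose is a knave.
Tara is a knave.
Alice is a knave.

Verification:
- Wendy (knave) says "Either Wendy or Rose is a knight, but not both" - this is FALSE (a lie) because Wendy is a knave and Rose is a knave.
- Rose (knave) says "Tara is a knight" - this is FALSE (a lie) because Tara is a knave.
- Tara (knave) says "At least one of us is a knight" - this is FALSE (a lie) because no one is a knight.
- Alice (knave) says "Rose always speaks truthfully" - this is FALSE (a lie) because Rose is a knave.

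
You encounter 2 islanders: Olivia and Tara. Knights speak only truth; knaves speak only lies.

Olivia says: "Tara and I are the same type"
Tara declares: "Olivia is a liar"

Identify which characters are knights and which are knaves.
Olivia is a knave.
Tara is a knight.

Verification:
- Olivia (knave) says "Tara and I are the same type" - this is FALSE (a lie) because Olivia is a knave and Tara is a knight.
- Tara (knight) says "Olivia is a liar" - this is TRUE because Olivia is a knave.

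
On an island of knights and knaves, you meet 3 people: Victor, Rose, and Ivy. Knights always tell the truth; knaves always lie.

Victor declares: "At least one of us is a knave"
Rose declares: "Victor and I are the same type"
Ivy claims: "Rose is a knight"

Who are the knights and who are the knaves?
Victor is a knight.
Rose is a knave.
Ivy is a knave.

Verification:
- Victor (knight) says "At least one of us is a knave" - this is TRUE because Rose and Ivy are knaves.
- Rose (knave) says "Victor and I are the same type" - this is FALSE (a lie) because Rose is a knave and Victor is a knight.
- Ivy (knave) says "Rose is a knight" - this is FALSE (a lie) because Rose is a knave.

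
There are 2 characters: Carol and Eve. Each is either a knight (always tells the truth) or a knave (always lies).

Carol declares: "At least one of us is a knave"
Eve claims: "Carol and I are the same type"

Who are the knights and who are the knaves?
Carol is a knight.
Eve is a knave.

Verification:
- Carol (knight) says "At least one of us is a knave" - this is TRUE because Eve is a knave.
- Eve (knave) says "Carol and I are the same type" - this is FALSE (a lie) because Eve is a knave and Carol is a knight.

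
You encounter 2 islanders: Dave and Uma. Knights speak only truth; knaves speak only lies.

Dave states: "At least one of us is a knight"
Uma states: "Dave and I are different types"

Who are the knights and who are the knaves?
Dave is a knave.
Uma is a knave.

Verification:
- Dave (knave) says "At least one of us is a knight" - this is FALSE (a lie) because no one is a knight.
- Uma (knave) says "Dave and I are different types" - this is FALSE (a lie) because Uma is a knave and Dave is a knave.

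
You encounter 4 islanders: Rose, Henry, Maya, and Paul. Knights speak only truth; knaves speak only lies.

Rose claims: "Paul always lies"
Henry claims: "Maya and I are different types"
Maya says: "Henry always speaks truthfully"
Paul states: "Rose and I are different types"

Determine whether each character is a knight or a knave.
Rose is a knave.
Henry is a knave.
Maya is a knave.
Paul is a knight.

Verification:
- Rose (knave) says "Paul always lies" - this is FALSE (a lie) because Paul is a knight.
- Henry (knave) says "Maya and I are different types" - this is FALSE (a lie) because Henry is a knave and Maya is a knave.
- Maya (knave) says "Henry always speaks truthfully" - this is FALSE (a lie) because Henry is a knave.
- Paul (knight) says "Rose and I are different types" - this is TRUE because Paul is a knight and Rose is a knave.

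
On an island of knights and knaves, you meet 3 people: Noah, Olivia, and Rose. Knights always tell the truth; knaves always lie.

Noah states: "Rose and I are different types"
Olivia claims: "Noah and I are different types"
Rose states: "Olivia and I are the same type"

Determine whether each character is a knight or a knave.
Noah is a knave.
Olivia is a knight.
Rose is a knave.

Verification:
- Noah (knave) says "Rose and I are different types" - this is FALSE (a lie) because Noah is a knave and Rose is a knave.
- Olivia (knight) says "Noah and I are different types" - this is TRUE because Olivia is a knight and Noah is a knave.
- Rose (knave) says "Olivia and I are the same type" - this is FALSE (a lie) because Rose is a knave and Olivia is a knight.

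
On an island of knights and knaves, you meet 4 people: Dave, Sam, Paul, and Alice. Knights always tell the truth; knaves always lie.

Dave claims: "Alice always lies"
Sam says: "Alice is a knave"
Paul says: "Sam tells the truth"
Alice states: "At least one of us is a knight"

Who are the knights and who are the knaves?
Dave is a knave.
Sam is a knave.
Paul is a knave.
Alice is a knight.

Verification:
- Dave (knave) says "Alice always lies" - this is FALSE (a lie) because Alice is a knight.
- Sam (knave) says "Alice is a knave" - this is FALSE (a lie) because Alice is a knight.
- Paul (knave) says "Sam tells the truth" - this is FALSE (a lie) because Sam is a knave.
- Alice (knight) says "At least one of us is a knight" - this is TRUE because Alice is a knight.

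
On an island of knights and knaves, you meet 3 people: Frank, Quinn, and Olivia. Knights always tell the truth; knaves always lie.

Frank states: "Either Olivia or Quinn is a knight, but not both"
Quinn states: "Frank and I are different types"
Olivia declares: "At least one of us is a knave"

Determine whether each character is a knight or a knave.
Frank is a knave.
Quinn is a knight.
Olivia is a knight.

Verification:
- Frank (knave) says "Either Olivia or Quinn is a knight, but not both" - this is FALSE (a lie) because Olivia is a knight and Quinn is a knight.
- Quinn (knight) says "Frank and I are different types" - this is TRUE because Quinn is a knight and Frank is a knave.
- Olivia (knight) says "At least one of us is a knave" - this is TRUE because Frank is a knave.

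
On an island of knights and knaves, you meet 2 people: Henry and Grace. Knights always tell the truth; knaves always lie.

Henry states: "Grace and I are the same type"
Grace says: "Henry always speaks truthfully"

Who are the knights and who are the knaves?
Henry is a knight.
Grace is a knight.

Verification:
- Henry (knight) says "Grace and I are the same type" - this is TRUE because Henry is a knight and Grace is a knight.
- Grace (knight) says "Henry always speaks truthfully" - this is TRUE because Henry is a knight.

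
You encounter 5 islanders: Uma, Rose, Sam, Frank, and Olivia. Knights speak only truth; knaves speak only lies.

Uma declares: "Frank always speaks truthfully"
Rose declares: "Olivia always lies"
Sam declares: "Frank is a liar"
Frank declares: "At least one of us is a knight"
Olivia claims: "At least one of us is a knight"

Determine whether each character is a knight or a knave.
Uma is a knight.
Rose is a knave.
Sam is a knave.
Frank is a knight.
Olivia is a knight.

Verification:
- Uma (knight) says "Frank always speaks truthfully" - this is TRUE because Frank is a knight.
- Rose (knave) says "Olivia always lies" - this is FALSE (a lie) because Olivia is a knight.
- Sam (knave) says "Frank is a liar" - this is FALSE (a lie) because Frank is a knight.
- Frank (knight) says "At least one of us is a knight" - this is TRUE because Uma, Frank, and Olivia are knights.
- Olivia (knight) says "At least one of us is a knight" - this is TRUE because Uma, Frank, and Olivia are knights.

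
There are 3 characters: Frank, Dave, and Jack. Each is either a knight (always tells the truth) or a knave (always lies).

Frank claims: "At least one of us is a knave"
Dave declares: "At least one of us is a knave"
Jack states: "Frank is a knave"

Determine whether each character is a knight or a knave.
Frank is a knight.
Dave is a knight.
Jack is a knave.

Verification:
- Frank (knight) says "At least one of us is a knave" - this is TRUE because Jack is a knave.
- Dave (knight) says "At least one of us is a knave" - this is TRUE because Jack is a knave.
- Jack (knave) says "Frank is a knave" - this is FALSE (a lie) because Frank is a knight.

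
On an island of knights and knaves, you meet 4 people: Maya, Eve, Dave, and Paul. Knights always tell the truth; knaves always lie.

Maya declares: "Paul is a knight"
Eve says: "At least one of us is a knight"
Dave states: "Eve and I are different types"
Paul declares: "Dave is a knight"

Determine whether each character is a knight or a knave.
Maya is a knave.
Eve is a knave.
Dave is a knave.
Paul is a knave.

Verification:
- Maya (knave) says "Paul is a knight" - this is FALSE (a lie) because Paul is a knave.
- Eve (knave) says "At least one of us is a knight" - this is FALSE (a lie) because no one is a knight.
- Dave (knave) says "Eve and I are different types" - this is FALSE (a lie) because Dave is a knave and Eve is a knave.
- Paul (knave) says "Dave is a knight" - this is FALSE (a lie) because Dave is a knave.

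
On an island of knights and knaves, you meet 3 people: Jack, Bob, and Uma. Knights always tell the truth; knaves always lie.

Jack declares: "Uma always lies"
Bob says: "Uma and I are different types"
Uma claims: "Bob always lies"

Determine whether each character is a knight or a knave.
Jack is a knight.
Bob is a knight.
Uma is a knave.

Verification:
- Jack (knight) says "Uma always lies" - this is TRUE because Uma is a knave.
- Bob (knight) says "Uma and I are different types" - this is TRUE because Bob is a knight and Uma is a knave.
- Uma (knave) says "Bob always lies" - this is FALSE (a lie) because Bob is a knight.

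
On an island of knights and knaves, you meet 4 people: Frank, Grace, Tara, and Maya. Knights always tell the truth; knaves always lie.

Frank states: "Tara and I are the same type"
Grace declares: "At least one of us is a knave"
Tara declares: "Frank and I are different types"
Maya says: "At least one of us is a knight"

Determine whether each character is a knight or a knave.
Frank is a knave.
Grace is a knight.
Tara is a knight.
Maya is a knight.

Verification:
- Frank (knave) says "Tara and I are the same type" - this is FALSE (a lie) because Frank is a knave and Tara is a knight.
- Grace (knight) says "At least one of us is a knave" - this is TRUE because Frank is a knave.
- Tara (knight) says "Frank and I are different types" - this is TRUE because Tara is a knight and Frank is a knave.
- Maya (knight) says "At least one of us is a knight" - this is TRUE because Grace, Tara, and Maya are knights.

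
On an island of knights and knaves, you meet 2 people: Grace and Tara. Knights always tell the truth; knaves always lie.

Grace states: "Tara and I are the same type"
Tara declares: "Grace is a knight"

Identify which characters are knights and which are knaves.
Grace is a knight.
Tara is a knight.

Verification:
- Grace (knight) says "Tara and I are the same type" - this is TRUE because Grace is a knight and Tara is a knight.
- Tara (knight) says "Grace is a knight" - this is TRUE because Grace is a knight.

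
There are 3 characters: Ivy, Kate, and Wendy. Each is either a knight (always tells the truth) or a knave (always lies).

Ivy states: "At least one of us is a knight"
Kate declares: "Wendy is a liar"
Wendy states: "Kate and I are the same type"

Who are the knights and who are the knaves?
Ivy is a knight.
Kate is a knight.
Wendy is a knave.

Verification:
- Ivy (knight) says "At least one of us is a knight" - this is TRUE because Ivy and Kate are knights.
- Kate (knight) says "Wendy is a liar" - this is TRUE because Wendy is a knave.
- Wendy (knave) says "Kate and I are the same type" - this is FALSE (a lie) because Wendy is a knave and Kate is a knight.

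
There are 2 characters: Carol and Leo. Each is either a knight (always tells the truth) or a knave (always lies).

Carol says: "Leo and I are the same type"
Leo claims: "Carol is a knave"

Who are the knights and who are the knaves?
Carol is a knave.
Leo is a knight.

Verification:
- Carol (knave) says "Leo and I are the same type" - this is FALSE (a lie) because Carol is a knave and Leo is a knight.
- Leo (knight) says "Carol is a knave" - this is TRUE because Carol is a knave.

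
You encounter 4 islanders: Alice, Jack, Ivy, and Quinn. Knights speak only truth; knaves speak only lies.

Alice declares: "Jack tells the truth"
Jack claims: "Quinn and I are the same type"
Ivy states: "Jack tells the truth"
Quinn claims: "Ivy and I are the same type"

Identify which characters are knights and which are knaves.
Alice is a knight.
Jack is a knight.
Ivy is a knight.
Quinn is a knight.

Verification:
- Alice (knight) says "Jack tells the truth" - this is TRUE because Jack is a knight.
- Jack (knight) says "Quinn and I are the same type" - this is TRUE because Jack is a knight and Quinn is a knight.
- Ivy (knight) says "Jack tells the truth" - this is TRUE because Jack is a knight.
- Quinn (knight) says "Ivy and I are the same type" - this is TRUE because Quinn is a knight and Ivy is a knight.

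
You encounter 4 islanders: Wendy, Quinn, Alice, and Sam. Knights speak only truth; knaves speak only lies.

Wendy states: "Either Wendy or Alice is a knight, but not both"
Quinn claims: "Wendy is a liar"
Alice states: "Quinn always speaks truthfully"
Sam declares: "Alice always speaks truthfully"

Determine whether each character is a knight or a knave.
Wendy is a knight.
Quinn is a knave.
Alice is a knave.
Sam is a knave.

Verification:
- Wendy (knight) says "Either Wendy or Alice is a knight, but not both" - this is TRUE because Wendy is a knight and Alice is a knave.
- Quinn (knave) says "Wendy is a liar" - this is FALSE (a lie) because Wendy is a knight.
- Alice (knave) says "Quinn always speaks truthfully" - this is FALSE (a lie) because Quinn is a knave.
- Sam (knave) says "Alice always speaks truthfully" - this is FALSE (a lie) because Alice is a knave.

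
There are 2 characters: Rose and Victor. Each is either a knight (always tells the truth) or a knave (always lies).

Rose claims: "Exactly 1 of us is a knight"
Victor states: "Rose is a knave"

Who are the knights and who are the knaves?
Rose is a knight.
Victor is a knave.

Verification:
- Rose (knight) says "Exactly 1 of us is a knight" - this is TRUE because there are 1 knights.
- Victor (knave) says "Rose is a knave" - this is FALSE (a lie) because Rose is a knight.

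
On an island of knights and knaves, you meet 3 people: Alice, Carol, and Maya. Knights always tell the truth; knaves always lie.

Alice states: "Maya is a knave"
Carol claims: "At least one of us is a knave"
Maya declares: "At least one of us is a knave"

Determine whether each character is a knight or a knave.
Alice is a knave.
Carol is a knight.
Maya is a knight.

Verification:
- Alice (knave) says "Maya is a knave" - this is FALSE (a lie) because Maya is a knight.
- Carol (knight) says "At least one of us is a knave" - this is TRUE because Alice is a knave.
- Maya (knight) says "At least one of us is a knave" - this is TRUE because Alice is a knave.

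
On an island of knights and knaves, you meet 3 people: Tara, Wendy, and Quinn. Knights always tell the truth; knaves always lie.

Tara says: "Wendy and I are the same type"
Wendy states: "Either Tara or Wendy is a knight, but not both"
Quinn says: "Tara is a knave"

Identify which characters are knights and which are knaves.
Tara is a knave.
Wendy is a knight.
Quinn is a knight.

Verification:
- Tara (knave) says "Wendy and I are the same type" - this is FALSE (a lie) because Tara is a knave and Wendy is a knight.
- Wendy (knight) says "Either Tara or Wendy is a knight, but not both" - this is TRUE because Tara is a knave and Wendy is a knight.
- Quinn (knight) says "Tara is a knave" - this is TRUE because Tara is a knave.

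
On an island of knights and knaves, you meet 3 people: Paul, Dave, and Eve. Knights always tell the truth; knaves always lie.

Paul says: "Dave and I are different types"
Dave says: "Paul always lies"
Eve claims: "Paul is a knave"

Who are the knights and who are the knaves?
Paul is a knight.
Dave is a knave.
Eve is a knave.

Verification:
- Paul (knight) says "Dave and I are different types" - this is TRUE because Paul is a knight and Dave is a knave.
- Dave (knave) says "Paul always lies" - this is FALSE (a lie) because Paul is a knight.
- Eve (knave) says "Paul is a knave" - this is FALSE (a lie) because Paul is a knight.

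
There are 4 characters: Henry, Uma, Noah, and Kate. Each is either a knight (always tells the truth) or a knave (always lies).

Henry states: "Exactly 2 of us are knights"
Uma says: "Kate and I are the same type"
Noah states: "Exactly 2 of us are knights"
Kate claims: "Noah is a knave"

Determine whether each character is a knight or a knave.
Henry is a knave.
Uma is a knave.
Noah is a knave.
Kate is a knight.

Verification:
- Henry (knave) says "Exactly 2 of us are knights" - this is FALSE (a lie) because there are 1 knights.
- Uma (knave) says "Kate and I are the same type" - this is FALSE (a lie) because Uma is a knave and Kate is a knight.
- Noah (knave) says "Exactly 2 of us are knights" - this is FALSE (a lie) because there are 1 knights.
- Kate (knight) says "Noah is a knave" - this is TRUE because Noah is a knave.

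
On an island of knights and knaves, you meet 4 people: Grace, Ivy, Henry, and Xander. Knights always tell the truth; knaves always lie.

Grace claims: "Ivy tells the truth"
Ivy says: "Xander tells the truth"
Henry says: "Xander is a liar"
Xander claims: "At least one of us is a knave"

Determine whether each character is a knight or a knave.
Grace is a knight.
Ivy is a knight.
Henry is a knave.
Xander is a knight.

Verification:
- Grace (knight) says "Ivy tells the truth" - this is TRUE because Ivy is a knight.
- Ivy (knight) says "Xander tells the truth" - this is TRUE because Xander is a knight.
- Henry (knave) says "Xander is a liar" - this is FALSE (a lie) because Xander is a knight.
- Xander (knight) says "At least one of us is a knave" - this is TRUE because Henry is a knave.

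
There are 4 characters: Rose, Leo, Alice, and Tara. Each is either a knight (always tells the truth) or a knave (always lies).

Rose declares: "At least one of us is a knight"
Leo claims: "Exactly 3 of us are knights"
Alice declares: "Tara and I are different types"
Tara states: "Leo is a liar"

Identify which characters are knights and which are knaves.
Rose is a knight.
Leo is a knight.
Alice is a knight.
Tara is a knave.

Verification:
- Rose (knight) says "At least one of us is a knight" - this is TRUE because Rose, Leo, and Alice are knights.
- Leo (knight) says "Exactly 3 of us are knights" - this is TRUE because there are 3 knights.
- Alice (knight) says "Tara and I are different types" - this is TRUE because Alice is a knight and Tara is a knave.
- Tara (knave) says "Leo is a liar" - this is FALSE (a lie) because Leo is a knight.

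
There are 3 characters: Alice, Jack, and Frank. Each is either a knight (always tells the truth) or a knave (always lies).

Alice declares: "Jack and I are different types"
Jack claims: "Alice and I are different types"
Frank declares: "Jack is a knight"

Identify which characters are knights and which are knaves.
Alice is a knave.
Jack is a knave.
Frank is a knave.

Verification:
- Alice (knave) says "Jack and I are different types" - this is FALSE (a lie) because Alice is a knave and Jack is a knave.
- Jack (knave) says "Alice and I are different types" - this is FALSE (a lie) because Jack is a knave and Alice is a knave.
- Frank (knave) says "Jack is a knight" - this is FALSE (a lie) because Jack is a knave.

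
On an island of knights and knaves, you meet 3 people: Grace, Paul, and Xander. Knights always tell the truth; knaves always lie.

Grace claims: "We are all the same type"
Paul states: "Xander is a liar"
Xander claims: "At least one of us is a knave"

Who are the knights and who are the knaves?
Grace is a knave.
Paul is a knave.
Xander is a knight.

Verification:
- Grace (knave) says "We are all the same type" - this is FALSE (a lie) because Xander is a knight and Grace and Paul are knaves.
- Paul (knave) says "Xander is a liar" - this is FALSE (a lie) because Xander is a knight.
- Xander (knight) says "At least one of us is a knave" - this is TRUE because Grace and Paul are knaves.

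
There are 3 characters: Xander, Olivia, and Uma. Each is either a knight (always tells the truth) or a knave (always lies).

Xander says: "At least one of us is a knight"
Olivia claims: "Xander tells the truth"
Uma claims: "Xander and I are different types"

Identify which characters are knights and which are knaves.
Xander is a knave.
Olivia is a knave.
Uma is a knave.

Verification:
- Xander (knave) says "At least one of us is a knight" - this is FALSE (a lie) because no one is a knight.
- Olivia (knave) says "Xander tells the truth" - this is FALSE (a lie) because Xander is a knave.
- Uma (knave) says "Xander and I are different types" - this is FALSE (a lie) because Uma is a knave and Xander is a knave.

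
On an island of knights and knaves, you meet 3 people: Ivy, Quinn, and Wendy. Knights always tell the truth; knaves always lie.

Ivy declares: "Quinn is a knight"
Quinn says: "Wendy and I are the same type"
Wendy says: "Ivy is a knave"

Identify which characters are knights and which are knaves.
Ivy is a knave.
Quinn is a knave.
Wendy is a knight.

Verification:
- Ivy (knave) says "Quinn is a knight" - this is FALSE (a lie) because Quinn is a knave.
- Quinn (knave) says "Wendy and I are the same type" - this is FALSE (a lie) because Quinn is a knave and Wendy is a knight.
- Wendy (knight) says "Ivy is a knave" - this is TRUE because Ivy is a knave.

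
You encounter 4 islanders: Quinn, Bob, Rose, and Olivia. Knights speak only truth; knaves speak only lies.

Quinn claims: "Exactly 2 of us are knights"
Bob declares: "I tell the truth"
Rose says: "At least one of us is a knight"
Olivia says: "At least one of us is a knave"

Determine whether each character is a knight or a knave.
Quinn is a knave.
Bob is a knight.
Rose is a knight.
Olivia is a knight.

Verification:
- Quinn (knave) says "Exactly 2 of us are knights" - this is FALSE (a lie) because there are 3 knights.
- Bob (knight) says "I tell the truth" - this is TRUE because Bob is a knight.
- Rose (knight) says "At least one of us is a knight" - this is TRUE because Bob, Rose, and Olivia are knights.
- Olivia (knight) says "At least one of us is a knave" - this is TRUE because Quinn is a knave.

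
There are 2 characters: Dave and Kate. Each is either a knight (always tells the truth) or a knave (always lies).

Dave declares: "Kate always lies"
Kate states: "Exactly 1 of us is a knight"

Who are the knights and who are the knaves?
Dave is a knave.
Kate is a knight.

Verification:
- Dave (knave) says "Kate always lies" - this is FALSE (a lie) because Kate is a knight.
- Kate (knight) says "Exactly 1 of us is a knight" - this is TRUE because there are 1 knights.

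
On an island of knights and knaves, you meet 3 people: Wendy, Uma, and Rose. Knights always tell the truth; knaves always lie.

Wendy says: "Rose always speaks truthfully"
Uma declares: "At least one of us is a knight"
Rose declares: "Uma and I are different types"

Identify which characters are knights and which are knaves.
Wendy is a knave.
Uma is a knave.
Rose is a knave.

Verification:
- Wendy (knave) says "Rose always speaks truthfully" - this is FALSE (a lie) because Rose is a knave.
- Uma (knave) says "At least one of us is a knight" - this is FALSE (a lie) because no one is a knight.
- Rose (knave) says "Uma and I are different types" - this is FALSE (a lie) because Rose is a knave and Uma is a knave.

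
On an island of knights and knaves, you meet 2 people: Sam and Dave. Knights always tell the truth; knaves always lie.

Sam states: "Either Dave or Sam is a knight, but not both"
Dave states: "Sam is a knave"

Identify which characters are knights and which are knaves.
Sam is a knight.
Dave is a knave.

Verification:
- Sam (knight) says "Either Dave or Sam is a knight, but not both" - this is TRUE because Dave is a knave and Sam is a knight.
- Dave (knave) says "Sam is a knave" - this is FALSE (a lie) because Sam is a knight.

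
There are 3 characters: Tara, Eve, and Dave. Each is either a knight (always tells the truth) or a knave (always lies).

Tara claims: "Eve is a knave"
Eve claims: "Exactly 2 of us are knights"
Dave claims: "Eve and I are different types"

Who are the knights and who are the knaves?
Tara is a knight.
Eve is a knave.
Dave is a knave.

Verification:
- Tara (knight) says "Eve is a knave" - this is TRUE because Eve is a knave.
- Eve (knave) says "Exactly 2 of us are knights" - this is FALSE (a lie) because there are 1 knights.
- Dave (knave) says "Eve and I are different types" - this is FALSE (a lie) because Dave is a knave and Eve is a knave.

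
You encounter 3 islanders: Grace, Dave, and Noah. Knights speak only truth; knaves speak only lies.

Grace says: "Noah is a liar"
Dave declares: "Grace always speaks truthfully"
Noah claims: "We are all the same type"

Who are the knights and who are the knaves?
Grace is a knight.
Dave is a knight.
Noah is a knave.

Verification:
- Grace (knight) says "Noah is a liar" - this is TRUE because Noah is a knave.
- Dave (knight) says "Grace always speaks truthfully" - this is TRUE because Grace is a knight.
- Noah (knave) says "We are all the same type" - this is FALSE (a lie) because Grace and Dave are knights and Noah is a knave.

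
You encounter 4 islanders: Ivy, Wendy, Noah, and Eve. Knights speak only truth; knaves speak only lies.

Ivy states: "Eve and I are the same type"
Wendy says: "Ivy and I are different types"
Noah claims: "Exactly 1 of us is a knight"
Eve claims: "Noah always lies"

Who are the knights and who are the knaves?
Ivy is a knave.
Wendy is a knight.
Noah is a knave.
Eve is a knight.

Verification:
- Ivy (knave) says "Eve and I are the same type" - this is FALSE (a lie) because Ivy is a knave and Eve is a knight.
- Wendy (knight) says "Ivy and I are different types" - this is TRUE because Wendy is a knight and Ivy is a knave.
- Noah (knave) says "Exactly 1 of us is a knight" - this is FALSE (a lie) because there are 2 knights.
- Eve (knight) says "Noah always lies" - this is TRUE because Noah is a knave.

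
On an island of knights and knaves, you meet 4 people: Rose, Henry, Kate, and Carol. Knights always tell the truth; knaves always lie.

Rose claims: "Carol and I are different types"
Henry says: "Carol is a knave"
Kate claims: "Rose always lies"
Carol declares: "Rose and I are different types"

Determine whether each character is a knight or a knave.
Rose is a knave.
Henry is a knight.
Kate is a knight.
Carol is a knave.

Verification:
- Rose (knave) says "Carol and I are different types" - this is FALSE (a lie) because Rose is a knave and Carol is a knave.
- Henry (knight) says "Carol is a knave" - this is TRUE because Carol is a knave.
- Kate (knight) says "Rose always lies" - this is TRUE because Rose is a knave.
- Carol (knave) says "Rose and I are different types" - this is FALSE (a lie) because Carol is a knave and Rose is a knave.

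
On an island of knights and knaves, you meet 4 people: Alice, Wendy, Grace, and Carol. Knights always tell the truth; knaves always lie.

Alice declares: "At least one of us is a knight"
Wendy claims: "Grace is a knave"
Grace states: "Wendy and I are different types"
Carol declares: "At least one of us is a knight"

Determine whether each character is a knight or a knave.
Alice is a knight.
Wendy is a knave.
Grace is a knight.
Carol is a knight.

Verification:
- Alice (knight) says "At least one of us is a knight" - this is TRUE because Alice, Grace, and Carol are knights.
- Wendy (knave) says "Grace is a knave" - this is FALSE (a lie) because Grace is a knight.
- Grace (knight) says "Wendy and I are different types" - this is TRUE because Grace is a knight and Wendy is a knave.
- Carol (knight) says "At least one of us is a knight" - this is TRUE because Alice, Grace, and Carol are knights.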